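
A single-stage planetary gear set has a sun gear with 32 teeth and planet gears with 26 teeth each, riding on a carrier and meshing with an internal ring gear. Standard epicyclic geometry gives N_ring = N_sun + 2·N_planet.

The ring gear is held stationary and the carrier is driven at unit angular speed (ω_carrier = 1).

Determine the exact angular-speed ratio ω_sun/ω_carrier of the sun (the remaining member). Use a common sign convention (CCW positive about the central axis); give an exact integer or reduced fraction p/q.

29/8

N_ring = 32 + 2·26 = 84
32(ω_s−ω_c) = −84(ω_r−ω_c),  ω_r=0, ω_c=1
ω_s = 1 − (84/32)(0−1) = 29/8
ω_s/ω_c = 29/8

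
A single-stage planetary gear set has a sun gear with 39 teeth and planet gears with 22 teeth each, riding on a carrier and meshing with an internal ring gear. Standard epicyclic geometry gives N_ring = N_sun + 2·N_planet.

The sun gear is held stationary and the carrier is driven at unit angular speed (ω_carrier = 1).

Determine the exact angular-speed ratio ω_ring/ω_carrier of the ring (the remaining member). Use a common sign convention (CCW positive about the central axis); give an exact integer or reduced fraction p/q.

122/83

N_ring = 39 + 2·22 = 83
39(ω_s−ω_c) = −83(ω_r−ω_c),  ω_s=0, ω_c=1
ω_r = 1 − (39/83)(0−1) = 122/83
ω_r/ω_c = 122/83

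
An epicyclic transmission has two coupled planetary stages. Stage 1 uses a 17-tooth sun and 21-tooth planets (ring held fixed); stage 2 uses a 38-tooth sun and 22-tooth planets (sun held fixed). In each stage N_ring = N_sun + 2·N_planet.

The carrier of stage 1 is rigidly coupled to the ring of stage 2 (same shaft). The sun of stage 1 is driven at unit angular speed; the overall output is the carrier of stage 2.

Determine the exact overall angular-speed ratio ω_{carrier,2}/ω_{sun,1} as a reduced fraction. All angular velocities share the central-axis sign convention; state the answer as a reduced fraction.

Stage 1: N_ring = 17 + 2·21 = 59
Stage 1: 17(ω_s−ω_c) = −59(ω_r−ω_c),  ω_r=0, ω_s=1
Stage 1: 17(1−ω_c) = −59(0−ω_c)  ⇒  76ω_c = 17  ⇒  ω_c = 17/76
  ⇒ ω_c¹/ω_s¹ = 17/76
Stage 2: N_ring = 38 + 2·22 = 82
Stage 2: 38(ω_s−ω_c) = −82(ω_r−ω_c),  ω_s=0, ω_r=1
Stage 2: 38(0−ω_c) = −82(1−ω_c)  ⇒  120ω_c = 82  ⇒  ω_c = 41/60
  ⇒ ω_c²/ω_r² = 41/60
Coupling ω_r² = ω_c¹ ⇒ overall = 17/76 × 41/60 = 697/4560

697/4560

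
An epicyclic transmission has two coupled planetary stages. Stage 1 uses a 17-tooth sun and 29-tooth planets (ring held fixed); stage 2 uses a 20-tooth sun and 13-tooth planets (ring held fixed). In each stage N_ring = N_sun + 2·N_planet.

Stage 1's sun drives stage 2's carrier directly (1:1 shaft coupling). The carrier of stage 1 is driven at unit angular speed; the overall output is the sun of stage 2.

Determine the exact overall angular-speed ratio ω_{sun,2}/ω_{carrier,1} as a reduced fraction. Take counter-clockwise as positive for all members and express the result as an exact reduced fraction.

1518/85

Stage 1: N_ring = 17 + 2·29 = 75
Stage 1: 17(ω_s−ω_c) = −75(ω_r−ω_c),  ω_r=0, ω_c=1
Stage 1: ω_s = 1 − (75/17)(0−1) = 92/17
  ⇒ ω_s¹/ω_c¹ = 92/17
Stage 2: N_ring = 20 + 2·13 = 46
Stage 2: 20(ω_s−ω_c) = −46(ω_r−ω_c),  ω_r=0, ω_c=1
Stage 2: ω_s = 1 − (46/20)(0−1) = 33/10
  ⇒ ω_s²/ω_c² = 33/10
Coupling ω_c² = ω_s¹ ⇒ overall = 92/17 × 33/10 = 1518/85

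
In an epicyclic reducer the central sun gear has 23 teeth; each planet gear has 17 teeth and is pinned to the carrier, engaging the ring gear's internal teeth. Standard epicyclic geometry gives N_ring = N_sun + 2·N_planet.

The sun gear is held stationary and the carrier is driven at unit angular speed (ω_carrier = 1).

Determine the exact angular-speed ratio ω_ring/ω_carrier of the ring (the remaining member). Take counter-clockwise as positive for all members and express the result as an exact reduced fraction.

N_ring = 23 + 2·17 = 57
23(ω_s−ω_c) = −57(ω_r−ω_c),  ω_s=0, ω_c=1
ω_r = 1 − (23/57)(0−1) = 80/57
ω_r/ω_c = 80/57

80/57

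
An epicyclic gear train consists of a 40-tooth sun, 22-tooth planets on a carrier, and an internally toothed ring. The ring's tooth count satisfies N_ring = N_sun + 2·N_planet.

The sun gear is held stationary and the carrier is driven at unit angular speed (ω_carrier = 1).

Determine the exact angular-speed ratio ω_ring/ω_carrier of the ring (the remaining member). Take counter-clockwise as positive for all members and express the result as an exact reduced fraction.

31/21

N_ring = 40 + 2·22 = 84
40(ω_s−ω_c) = −84(ω_r−ω_c),  ω_s=0, ω_c=1
ω_r = 1 − (40/84)(0−1) = 31/21
ω_r/ω_c = 31/21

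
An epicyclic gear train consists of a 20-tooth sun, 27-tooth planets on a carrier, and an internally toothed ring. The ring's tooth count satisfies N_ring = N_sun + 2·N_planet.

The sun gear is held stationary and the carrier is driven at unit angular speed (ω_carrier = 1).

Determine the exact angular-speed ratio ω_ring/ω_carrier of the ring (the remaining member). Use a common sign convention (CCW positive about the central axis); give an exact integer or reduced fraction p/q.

N_ring = 20 + 2·27 = 74
20(ω_s−ω_c) = −74(ω_r−ω_c),  ω_s=0, ω_c=1
ω_r = 1 − (20/74)(0−1) = 47/37
ω_r/ω_c = 47/37

47/37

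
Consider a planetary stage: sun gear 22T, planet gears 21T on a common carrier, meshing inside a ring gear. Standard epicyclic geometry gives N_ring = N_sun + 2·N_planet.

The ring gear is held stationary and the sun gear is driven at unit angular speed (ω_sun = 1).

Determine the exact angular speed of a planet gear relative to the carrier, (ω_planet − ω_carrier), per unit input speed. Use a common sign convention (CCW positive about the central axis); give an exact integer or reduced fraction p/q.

N_ring = 22 + 2·21 = 64
22(ω_s−ω_c) = −64(ω_r−ω_c),  ω_r=0, ω_s=1
22(1−ω_c) = −64(0−ω_c)  ⇒  86ω_c = 22  ⇒  ω_c = 11/43
sun–planet: 22·(1−11/43) = −21·(ω_p−ω_c)  ⇒  ω_p−ω_c = −(22/21)·(32/43) = -704/903

-704/903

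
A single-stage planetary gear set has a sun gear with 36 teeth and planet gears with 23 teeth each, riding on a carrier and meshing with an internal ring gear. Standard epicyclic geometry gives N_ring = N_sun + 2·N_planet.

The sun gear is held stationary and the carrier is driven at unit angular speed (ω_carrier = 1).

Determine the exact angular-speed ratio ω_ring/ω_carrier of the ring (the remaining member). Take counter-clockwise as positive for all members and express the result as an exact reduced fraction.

N_ring = 36 + 2·23 = 82
36(ω_s−ω_c) = −82(ω_r−ω_c),  ω_s=0, ω_c=1
ω_r = 1 − (36/82)(0−1) = 59/41
ω_r/ω_c = 59/41

59/41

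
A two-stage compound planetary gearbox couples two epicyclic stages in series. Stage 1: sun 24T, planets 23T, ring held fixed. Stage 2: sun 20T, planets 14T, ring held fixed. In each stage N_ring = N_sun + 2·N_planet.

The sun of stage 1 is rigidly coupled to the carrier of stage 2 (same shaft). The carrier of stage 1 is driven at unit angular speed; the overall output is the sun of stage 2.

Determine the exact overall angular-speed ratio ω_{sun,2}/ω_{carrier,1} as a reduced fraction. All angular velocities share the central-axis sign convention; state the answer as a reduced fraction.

799/60

Stage 1: N_ring = 24 + 2·23 = 70
Stage 1: 24(ω_s−ω_c) = −70(ω_r−ω_c),  ω_r=0, ω_c=1
Stage 1: ω_s = 1 − (70/24)(0−1) = 47/12
  ⇒ ω_s¹/ω_c¹ = 47/12
Stage 2: N_ring = 20 + 2·14 = 48
Stage 2: 20(ω_s−ω_c) = −48(ω_r−ω_c),  ω_r=0, ω_c=1
Stage 2: ω_s = 1 − (48/20)(0−1) = 17/5
  ⇒ ω_s²/ω_c² = 17/5
Coupling ω_c² = ω_s¹ ⇒ overall = 47/12 × 17/5 = 799/60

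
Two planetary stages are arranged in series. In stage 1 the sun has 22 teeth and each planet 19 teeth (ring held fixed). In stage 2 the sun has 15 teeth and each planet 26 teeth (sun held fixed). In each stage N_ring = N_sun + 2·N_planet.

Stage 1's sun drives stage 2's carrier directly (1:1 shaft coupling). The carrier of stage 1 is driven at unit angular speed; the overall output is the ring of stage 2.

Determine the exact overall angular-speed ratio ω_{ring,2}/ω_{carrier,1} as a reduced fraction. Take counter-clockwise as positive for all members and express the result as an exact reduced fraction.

3362/737

Stage 1: N_ring = 22 + 2·19 = 60
Stage 1: 22(ω_s−ω_c) = −60(ω_r−ω_c),  ω_r=0, ω_c=1
Stage 1: ω_s = 1 − (60/22)(0−1) = 41/11
  ⇒ ω_s¹/ω_c¹ = 41/11
Stage 2: N_ring = 15 + 2·26 = 67
Stage 2: 15(ω_s−ω_c) = −67(ω_r−ω_c),  ω_s=0, ω_c=1
Stage 2: ω_r = 1 − (15/67)(0−1) = 82/67
  ⇒ ω_r²/ω_c² = 82/67
Coupling ω_c² = ω_s¹ ⇒ overall = 41/11 × 82/67 = 3362/737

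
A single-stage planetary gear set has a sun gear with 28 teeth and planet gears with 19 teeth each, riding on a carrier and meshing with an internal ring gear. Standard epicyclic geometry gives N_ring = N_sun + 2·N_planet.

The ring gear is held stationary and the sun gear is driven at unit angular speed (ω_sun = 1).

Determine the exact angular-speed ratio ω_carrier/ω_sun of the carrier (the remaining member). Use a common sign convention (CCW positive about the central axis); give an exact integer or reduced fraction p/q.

14/47

N_ring = 28 + 2·19 = 66
28(ω_s−ω_c) = −66(ω_r−ω_c),  ω_r=0, ω_s=1
28(1−ω_c) = −66(0−ω_c)  ⇒  94ω_c = 28  ⇒  ω_c = 14/47
ω_c/ω_s = 14/47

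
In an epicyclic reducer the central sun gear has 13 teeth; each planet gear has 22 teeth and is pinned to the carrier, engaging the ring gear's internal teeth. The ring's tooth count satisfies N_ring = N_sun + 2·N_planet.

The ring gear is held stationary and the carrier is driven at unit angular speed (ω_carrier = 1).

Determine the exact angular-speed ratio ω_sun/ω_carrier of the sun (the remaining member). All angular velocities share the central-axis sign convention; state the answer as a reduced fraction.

70/13

N_ring = 13 + 2·22 = 57
13(ω_s−ω_c) = −57(ω_r−ω_c),  ω_r=0, ω_c=1
ω_s = 1 − (57/13)(0−1) = 70/13
ω_s/ω_c = 70/13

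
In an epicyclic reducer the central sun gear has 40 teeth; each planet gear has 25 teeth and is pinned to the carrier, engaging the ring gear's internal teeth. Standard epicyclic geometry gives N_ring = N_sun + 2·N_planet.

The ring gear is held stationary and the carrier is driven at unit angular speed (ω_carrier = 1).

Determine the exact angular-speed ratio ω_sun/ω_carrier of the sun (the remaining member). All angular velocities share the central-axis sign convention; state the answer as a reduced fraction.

13/4

N_ring = 40 + 2·25 = 90
40(ω_s−ω_c) = −90(ω_r−ω_c),  ω_r=0, ω_c=1
ω_s = 1 − (90/40)(0−1) = 13/4
ω_s/ω_c = 13/4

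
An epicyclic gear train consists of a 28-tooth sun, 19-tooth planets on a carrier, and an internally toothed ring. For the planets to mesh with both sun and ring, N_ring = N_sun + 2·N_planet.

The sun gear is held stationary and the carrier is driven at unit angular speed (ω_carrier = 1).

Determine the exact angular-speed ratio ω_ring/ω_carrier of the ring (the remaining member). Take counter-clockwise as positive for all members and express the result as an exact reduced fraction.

N_ring = 28 + 2·19 = 66
28(ω_s−ω_c) = −66(ω_r−ω_c),  ω_s=0, ω_c=1
ω_r = 1 − (28/66)(0−1) = 47/33
ω_r/ω_c = 47/33

47/33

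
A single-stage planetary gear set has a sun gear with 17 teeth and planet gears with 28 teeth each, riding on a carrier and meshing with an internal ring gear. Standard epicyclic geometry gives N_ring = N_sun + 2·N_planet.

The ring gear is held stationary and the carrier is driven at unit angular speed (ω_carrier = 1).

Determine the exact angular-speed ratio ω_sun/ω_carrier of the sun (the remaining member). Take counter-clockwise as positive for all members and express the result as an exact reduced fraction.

90/17

N_ring = 17 + 2·28 = 73
17(ω_s−ω_c) = −73(ω_r−ω_c),  ω_r=0, ω_c=1
ω_s = 1 − (73/17)(0−1) = 90/17
ω_s/ω_c = 90/17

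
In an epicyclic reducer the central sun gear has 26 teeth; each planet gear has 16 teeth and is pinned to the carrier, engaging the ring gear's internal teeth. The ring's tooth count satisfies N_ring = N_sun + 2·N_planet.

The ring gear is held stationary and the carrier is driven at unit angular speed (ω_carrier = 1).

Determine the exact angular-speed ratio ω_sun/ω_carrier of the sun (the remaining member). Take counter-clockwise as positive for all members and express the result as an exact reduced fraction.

N_ring = 26 + 2·16 = 58
26(ω_s−ω_c) = −58(ω_r−ω_c),  ω_r=0, ω_c=1
ω_s = 1 − (58/26)(0−1) = 42/13
ω_s/ω_c = 42/13

42/13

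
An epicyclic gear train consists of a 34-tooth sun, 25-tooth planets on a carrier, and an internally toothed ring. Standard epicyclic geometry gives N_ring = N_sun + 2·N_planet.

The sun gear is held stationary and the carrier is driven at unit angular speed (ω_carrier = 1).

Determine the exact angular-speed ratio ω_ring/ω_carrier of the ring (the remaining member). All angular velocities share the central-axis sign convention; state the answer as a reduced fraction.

N_ring = 34 + 2·25 = 84
34(ω_s−ω_c) = −84(ω_r−ω_c),  ω_s=0, ω_c=1
ω_r = 1 − (34/84)(0−1) = 59/42
ω_r/ω_c = 59/42

59/42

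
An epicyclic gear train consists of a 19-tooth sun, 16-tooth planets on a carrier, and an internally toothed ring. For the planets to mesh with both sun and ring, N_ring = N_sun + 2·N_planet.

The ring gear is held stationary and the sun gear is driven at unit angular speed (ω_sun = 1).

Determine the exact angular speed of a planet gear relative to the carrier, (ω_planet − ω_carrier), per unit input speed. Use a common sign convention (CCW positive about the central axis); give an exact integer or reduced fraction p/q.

N_ring = 19 + 2·16 = 51
19(ω_s−ω_c) = −51(ω_r−ω_c),  ω_r=0, ω_s=1
19(1−ω_c) = −51(0−ω_c)  ⇒  70ω_c = 19  ⇒  ω_c = 19/70
sun–planet: 19·(1−19/70) = −16·(ω_p−ω_c)  ⇒  ω_p−ω_c = −(19/16)·(51/70) = -969/1120

-969/1120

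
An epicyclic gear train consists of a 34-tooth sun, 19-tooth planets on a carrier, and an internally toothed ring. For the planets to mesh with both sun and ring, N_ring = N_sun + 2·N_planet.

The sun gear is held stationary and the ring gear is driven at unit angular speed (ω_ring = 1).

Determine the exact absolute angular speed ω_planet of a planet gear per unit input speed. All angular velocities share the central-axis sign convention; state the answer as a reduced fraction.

36/19

N_ring = 34 + 2·19 = 72
34(ω_s−ω_c) = −72(ω_r−ω_c),  ω_s=0, ω_r=1
34(0−ω_c) = −72(1−ω_c)  ⇒  106ω_c = 72  ⇒  ω_c = 36/53
sun–planet: 34·(0−36/53) = −19·(ω_p−ω_c)  ⇒  ω_p−ω_c = −(34/19)·(-36/53) = 1224/1007
ω_p = 36/53 + 1224/1007 = 36/19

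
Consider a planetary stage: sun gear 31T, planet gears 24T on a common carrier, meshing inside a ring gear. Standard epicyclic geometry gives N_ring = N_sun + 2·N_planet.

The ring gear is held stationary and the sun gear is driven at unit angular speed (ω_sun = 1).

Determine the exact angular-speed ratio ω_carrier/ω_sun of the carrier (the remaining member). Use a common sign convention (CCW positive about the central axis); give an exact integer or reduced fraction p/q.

31/110

N_ring = 31 + 2·24 = 79
31(ω_s−ω_c) = −79(ω_r−ω_c),  ω_r=0, ω_s=1
31(1−ω_c) = −79(0−ω_c)  ⇒  110ω_c = 31  ⇒  ω_c = 31/110
ω_c/ω_s = 31/110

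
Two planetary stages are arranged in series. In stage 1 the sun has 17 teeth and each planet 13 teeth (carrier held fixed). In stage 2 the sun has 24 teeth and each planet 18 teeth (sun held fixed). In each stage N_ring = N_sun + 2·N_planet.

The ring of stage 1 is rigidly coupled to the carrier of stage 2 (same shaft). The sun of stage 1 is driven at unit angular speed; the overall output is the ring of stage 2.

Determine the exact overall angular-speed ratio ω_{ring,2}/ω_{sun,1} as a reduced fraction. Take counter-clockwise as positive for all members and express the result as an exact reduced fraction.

-119/215

Stage 1: N_ring = 17 + 2·13 = 43
Stage 1: 17(ω_s−ω_c) = −43(ω_r−ω_c),  ω_c=0, ω_s=1
Stage 1: ω_r = 0 − (17/43)(1−0) = -17/43
  ⇒ ω_r¹/ω_s¹ = -17/43
Stage 2: N_ring = 24 + 2·18 = 60
Stage 2: 24(ω_s−ω_c) = −60(ω_r−ω_c),  ω_s=0, ω_c=1
Stage 2: ω_r = 1 − (24/60)(0−1) = 7/5
  ⇒ ω_r²/ω_c² = 7/5
Coupling ω_c² = ω_r¹ ⇒ overall = -17/43 × 7/5 = -119/215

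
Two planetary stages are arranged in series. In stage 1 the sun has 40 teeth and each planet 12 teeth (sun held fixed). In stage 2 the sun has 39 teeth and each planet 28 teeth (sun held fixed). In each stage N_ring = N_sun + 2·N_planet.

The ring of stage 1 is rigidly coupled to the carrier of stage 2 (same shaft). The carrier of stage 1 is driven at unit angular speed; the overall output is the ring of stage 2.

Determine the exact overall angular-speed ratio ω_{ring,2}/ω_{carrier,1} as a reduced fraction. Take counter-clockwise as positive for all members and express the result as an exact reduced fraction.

871/380

Stage 1: N_ring = 40 + 2·12 = 64
Stage 1: 40(ω_s−ω_c) = −64(ω_r−ω_c),  ω_s=0, ω_c=1
Stage 1: ω_r = 1 − (40/64)(0−1) = 13/8
  ⇒ ω_r¹/ω_c¹ = 13/8
Stage 2: N_ring = 39 + 2·28 = 95
Stage 2: 39(ω_s−ω_c) = −95(ω_r−ω_c),  ω_s=0, ω_c=1
Stage 2: ω_r = 1 − (39/95)(0−1) = 134/95
  ⇒ ω_r²/ω_c² = 134/95
Coupling ω_c² = ω_r¹ ⇒ overall = 13/8 × 134/95 = 871/380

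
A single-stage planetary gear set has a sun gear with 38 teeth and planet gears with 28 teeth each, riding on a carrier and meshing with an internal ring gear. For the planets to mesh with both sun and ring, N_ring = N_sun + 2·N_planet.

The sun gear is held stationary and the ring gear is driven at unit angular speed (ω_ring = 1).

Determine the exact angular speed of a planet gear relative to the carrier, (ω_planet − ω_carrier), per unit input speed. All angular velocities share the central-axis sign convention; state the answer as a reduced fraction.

893/924

N_ring = 38 + 2·28 = 94
38(ω_s−ω_c) = −94(ω_r−ω_c),  ω_s=0, ω_r=1
38(0−ω_c) = −94(1−ω_c)  ⇒  132ω_c = 94  ⇒  ω_c = 47/66
sun–planet: 38·(0−47/66) = −28·(ω_p−ω_c)  ⇒  ω_p−ω_c = −(38/28)·(-47/66) = 893/924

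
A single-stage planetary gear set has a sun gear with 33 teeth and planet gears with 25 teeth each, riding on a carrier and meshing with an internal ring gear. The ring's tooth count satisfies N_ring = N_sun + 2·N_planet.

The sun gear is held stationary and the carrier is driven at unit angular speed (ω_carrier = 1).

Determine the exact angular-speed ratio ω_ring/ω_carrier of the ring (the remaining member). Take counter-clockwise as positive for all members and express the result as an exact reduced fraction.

N_ring = 33 + 2·25 = 83
33(ω_s−ω_c) = −83(ω_r−ω_c),  ω_s=0, ω_c=1
ω_r = 1 − (33/83)(0−1) = 116/83
ω_r/ω_c = 116/83

116/83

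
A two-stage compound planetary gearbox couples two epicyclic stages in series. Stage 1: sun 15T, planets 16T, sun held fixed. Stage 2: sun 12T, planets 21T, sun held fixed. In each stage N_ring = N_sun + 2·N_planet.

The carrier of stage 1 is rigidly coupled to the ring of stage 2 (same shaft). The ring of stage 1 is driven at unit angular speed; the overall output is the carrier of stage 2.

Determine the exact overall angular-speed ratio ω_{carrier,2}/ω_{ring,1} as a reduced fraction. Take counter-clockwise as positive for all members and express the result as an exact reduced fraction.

Stage 1: N_ring = 15 + 2·16 = 47
Stage 1: 15(ω_s−ω_c) = −47(ω_r−ω_c),  ω_s=0, ω_r=1
Stage 1: 15(0−ω_c) = −47(1−ω_c)  ⇒  62ω_c = 47  ⇒  ω_c = 47/62
  ⇒ ω_c¹/ω_r¹ = 47/62
Stage 2: N_ring = 12 + 2·21 = 54
Stage 2: 12(ω_s−ω_c) = −54(ω_r−ω_c),  ω_s=0, ω_r=1
Stage 2: 12(0−ω_c) = −54(1−ω_c)  ⇒  66ω_c = 54  ⇒  ω_c = 9/11
  ⇒ ω_c²/ω_r² = 9/11
Coupling ω_r² = ω_c¹ ⇒ overall = 47/62 × 9/11 = 423/682

423/682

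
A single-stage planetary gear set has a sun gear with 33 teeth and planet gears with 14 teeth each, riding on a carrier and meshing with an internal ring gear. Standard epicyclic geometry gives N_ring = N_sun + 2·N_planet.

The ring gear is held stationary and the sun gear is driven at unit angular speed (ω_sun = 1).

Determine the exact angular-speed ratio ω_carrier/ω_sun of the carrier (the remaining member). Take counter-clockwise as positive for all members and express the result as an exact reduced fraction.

33/94

N_ring = 33 + 2·14 = 61
33(ω_s−ω_c) = −61(ω_r−ω_c),  ω_r=0, ω_s=1
33(1−ω_c) = −61(0−ω_c)  ⇒  94ω_c = 33  ⇒  ω_c = 33/94
ω_c/ω_s = 33/94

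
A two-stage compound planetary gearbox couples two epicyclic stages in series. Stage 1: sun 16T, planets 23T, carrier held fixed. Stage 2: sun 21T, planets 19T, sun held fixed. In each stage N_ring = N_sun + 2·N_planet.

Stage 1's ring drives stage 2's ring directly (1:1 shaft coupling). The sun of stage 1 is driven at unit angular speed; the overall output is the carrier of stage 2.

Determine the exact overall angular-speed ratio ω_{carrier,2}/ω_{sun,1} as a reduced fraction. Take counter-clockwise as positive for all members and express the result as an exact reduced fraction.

Stage 1: N_ring = 16 + 2·23 = 62
Stage 1: 16(ω_s−ω_c) = −62(ω_r−ω_c),  ω_c=0, ω_s=1
Stage 1: ω_r = 0 − (16/62)(1−0) = -8/31
  ⇒ ω_r¹/ω_s¹ = -8/31
Stage 2: N_ring = 21 + 2·19 = 59
Stage 2: 21(ω_s−ω_c) = −59(ω_r−ω_c),  ω_s=0, ω_r=1
Stage 2: 21(0−ω_c) = −59(1−ω_c)  ⇒  80ω_c = 59  ⇒  ω_c = 59/80
  ⇒ ω_c²/ω_r² = 59/80
Coupling ω_r² = ω_r¹ ⇒ overall = -8/31 × 59/80 = -59/310

-59/310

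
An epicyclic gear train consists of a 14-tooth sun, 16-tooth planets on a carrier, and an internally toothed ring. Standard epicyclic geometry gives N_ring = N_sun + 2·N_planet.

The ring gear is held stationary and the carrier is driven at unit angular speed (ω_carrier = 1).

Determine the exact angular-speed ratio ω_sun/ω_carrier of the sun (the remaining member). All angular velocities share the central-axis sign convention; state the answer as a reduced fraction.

30/7

N_ring = 14 + 2·16 = 46
14(ω_s−ω_c) = −46(ω_r−ω_c),  ω_r=0, ω_c=1
ω_s = 1 − (46/14)(0−1) = 30/7
ω_s/ω_c = 30/7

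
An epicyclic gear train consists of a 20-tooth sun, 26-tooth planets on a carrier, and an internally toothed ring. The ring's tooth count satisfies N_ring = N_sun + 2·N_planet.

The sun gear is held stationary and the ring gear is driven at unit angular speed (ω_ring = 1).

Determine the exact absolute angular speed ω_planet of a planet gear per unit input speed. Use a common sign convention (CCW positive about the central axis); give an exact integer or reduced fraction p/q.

N_ring = 20 + 2·26 = 72
20(ω_s−ω_c) = −72(ω_r−ω_c),  ω_s=0, ω_r=1
20(0−ω_c) = −72(1−ω_c)  ⇒  92ω_c = 72  ⇒  ω_c = 18/23
sun–planet: 20·(0−18/23) = −26·(ω_p−ω_c)  ⇒  ω_p−ω_c = −(20/26)·(-18/23) = 180/299
ω_p = 18/23 + 180/299 = 18/13

18/13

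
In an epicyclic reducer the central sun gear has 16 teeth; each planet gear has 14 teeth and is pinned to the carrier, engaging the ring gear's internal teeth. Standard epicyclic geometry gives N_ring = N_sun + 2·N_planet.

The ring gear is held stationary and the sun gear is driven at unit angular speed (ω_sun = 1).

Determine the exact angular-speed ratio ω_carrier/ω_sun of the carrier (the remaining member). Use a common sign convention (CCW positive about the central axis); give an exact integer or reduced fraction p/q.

4/15

N_ring = 16 + 2·14 = 44
16(ω_s−ω_c) = −44(ω_r−ω_c),  ω_r=0, ω_s=1
16(1−ω_c) = −44(0−ω_c)  ⇒  60ω_c = 16  ⇒  ω_c = 4/15
ω_c/ω_s = 4/15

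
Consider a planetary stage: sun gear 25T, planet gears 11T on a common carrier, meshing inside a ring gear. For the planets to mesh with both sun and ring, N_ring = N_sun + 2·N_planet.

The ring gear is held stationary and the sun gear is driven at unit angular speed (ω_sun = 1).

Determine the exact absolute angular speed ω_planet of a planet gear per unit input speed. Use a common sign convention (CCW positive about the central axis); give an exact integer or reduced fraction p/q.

-25/22

N_ring = 25 + 2·11 = 47
25(ω_s−ω_c) = −47(ω_r−ω_c),  ω_r=0, ω_s=1
25(1−ω_c) = −47(0−ω_c)  ⇒  72ω_c = 25  ⇒  ω_c = 25/72
sun–planet: 25·(1−25/72) = −11·(ω_p−ω_c)  ⇒  ω_p−ω_c = −(25/11)·(47/72) = -1175/792
ω_p = 25/72 − 1175/792 = -25/22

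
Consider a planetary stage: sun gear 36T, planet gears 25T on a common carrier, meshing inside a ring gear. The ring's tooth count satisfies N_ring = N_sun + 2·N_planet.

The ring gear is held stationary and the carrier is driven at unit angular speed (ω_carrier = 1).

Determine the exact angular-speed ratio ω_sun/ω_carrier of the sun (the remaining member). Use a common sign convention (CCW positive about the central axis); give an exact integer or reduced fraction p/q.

N_ring = 36 + 2·25 = 86
36(ω_s−ω_c) = −86(ω_r−ω_c),  ω_r=0, ω_c=1
ω_s = 1 − (86/36)(0−1) = 61/18
ω_s/ω_c = 61/18

61/18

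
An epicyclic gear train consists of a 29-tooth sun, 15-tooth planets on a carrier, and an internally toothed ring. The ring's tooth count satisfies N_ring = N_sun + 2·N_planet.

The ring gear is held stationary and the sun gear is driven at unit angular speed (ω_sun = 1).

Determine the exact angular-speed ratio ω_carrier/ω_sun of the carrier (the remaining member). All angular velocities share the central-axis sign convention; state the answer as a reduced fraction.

N_ring = 29 + 2·15 = 59
29(ω_s−ω_c) = −59(ω_r−ω_c),  ω_r=0, ω_s=1
29(1−ω_c) = −59(0−ω_c)  ⇒  88ω_c = 29  ⇒  ω_c = 29/88
ω_c/ω_s = 29/88

29/88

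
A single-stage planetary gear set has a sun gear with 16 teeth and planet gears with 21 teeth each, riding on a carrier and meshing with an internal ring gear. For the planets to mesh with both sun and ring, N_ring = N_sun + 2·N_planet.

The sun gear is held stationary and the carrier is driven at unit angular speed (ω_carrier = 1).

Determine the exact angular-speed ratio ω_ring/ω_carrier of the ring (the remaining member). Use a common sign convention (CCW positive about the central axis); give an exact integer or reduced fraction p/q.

37/29

N_ring = 16 + 2·21 = 58
16(ω_s−ω_c) = −58(ω_r−ω_c),  ω_s=0, ω_c=1
ω_r = 1 − (16/58)(0−1) = 37/29
ω_r/ω_c = 37/29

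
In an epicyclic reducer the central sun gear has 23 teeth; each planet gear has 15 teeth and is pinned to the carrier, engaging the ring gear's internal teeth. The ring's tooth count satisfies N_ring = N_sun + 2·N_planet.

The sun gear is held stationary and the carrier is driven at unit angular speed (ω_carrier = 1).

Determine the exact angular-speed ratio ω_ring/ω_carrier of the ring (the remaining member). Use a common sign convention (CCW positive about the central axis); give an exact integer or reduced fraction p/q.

76/53

N_ring = 23 + 2·15 = 53
23(ω_s−ω_c) = −53(ω_r−ω_c),  ω_s=0, ω_c=1
ω_r = 1 − (23/53)(0−1) = 76/53
ω_r/ω_c = 76/53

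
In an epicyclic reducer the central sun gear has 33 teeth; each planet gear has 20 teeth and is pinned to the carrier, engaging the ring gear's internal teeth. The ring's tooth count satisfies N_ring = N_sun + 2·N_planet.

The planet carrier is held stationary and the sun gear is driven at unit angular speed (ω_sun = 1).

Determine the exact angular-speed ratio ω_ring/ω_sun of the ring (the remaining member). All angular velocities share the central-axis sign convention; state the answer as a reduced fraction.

-33/73

N_ring = 33 + 2·20 = 73
33(ω_s−ω_c) = −73(ω_r−ω_c),  ω_c=0, ω_s=1
ω_r = 0 − (33/73)(1−0) = -33/73
ω_r/ω_s = -33/73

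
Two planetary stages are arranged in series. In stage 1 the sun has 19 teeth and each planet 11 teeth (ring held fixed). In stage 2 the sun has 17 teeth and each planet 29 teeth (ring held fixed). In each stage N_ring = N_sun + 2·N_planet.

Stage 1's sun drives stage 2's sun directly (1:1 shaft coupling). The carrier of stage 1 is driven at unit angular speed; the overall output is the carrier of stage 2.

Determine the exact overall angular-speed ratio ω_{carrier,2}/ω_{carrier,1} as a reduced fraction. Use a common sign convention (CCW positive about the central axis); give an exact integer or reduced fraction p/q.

Stage 1: N_ring = 19 + 2·11 = 41
Stage 1: 19(ω_s−ω_c) = −41(ω_r−ω_c),  ω_r=0, ω_c=1
Stage 1: ω_s = 1 − (41/19)(0−1) = 60/19
  ⇒ ω_s¹/ω_c¹ = 60/19
Stage 2: N_ring = 17 + 2·29 = 75
Stage 2: 17(ω_s−ω_c) = −75(ω_r−ω_c),  ω_r=0, ω_s=1
Stage 2: 17(1−ω_c) = −75(0−ω_c)  ⇒  92ω_c = 17  ⇒  ω_c = 17/92
  ⇒ ω_c²/ω_s² = 17/92
Coupling ω_s² = ω_s¹ ⇒ overall = 60/19 × 17/92 = 255/437

255/437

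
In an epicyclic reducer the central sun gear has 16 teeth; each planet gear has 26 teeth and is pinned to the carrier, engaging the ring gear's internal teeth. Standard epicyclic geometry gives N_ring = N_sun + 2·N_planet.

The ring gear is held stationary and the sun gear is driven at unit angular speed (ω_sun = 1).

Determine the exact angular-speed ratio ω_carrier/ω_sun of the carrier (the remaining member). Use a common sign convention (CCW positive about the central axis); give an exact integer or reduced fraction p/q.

N_ring = 16 + 2·26 = 68
16(ω_s−ω_c) = −68(ω_r−ω_c),  ω_r=0, ω_s=1
16(1−ω_c) = −68(0−ω_c)  ⇒  84ω_c = 16  ⇒  ω_c = 4/21
ω_c/ω_s = 4/21

4/21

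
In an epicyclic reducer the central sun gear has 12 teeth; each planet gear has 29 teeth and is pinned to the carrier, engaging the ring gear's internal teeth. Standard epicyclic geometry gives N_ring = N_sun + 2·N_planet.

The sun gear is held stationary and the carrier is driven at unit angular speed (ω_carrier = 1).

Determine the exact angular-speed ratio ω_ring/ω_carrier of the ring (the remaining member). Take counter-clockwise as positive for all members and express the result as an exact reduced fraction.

41/35

N_ring = 12 + 2·29 = 70
12(ω_s−ω_c) = −70(ω_r−ω_c),  ω_s=0, ω_c=1
ω_r = 1 − (12/70)(0−1) = 41/35
ω_r/ω_c = 41/35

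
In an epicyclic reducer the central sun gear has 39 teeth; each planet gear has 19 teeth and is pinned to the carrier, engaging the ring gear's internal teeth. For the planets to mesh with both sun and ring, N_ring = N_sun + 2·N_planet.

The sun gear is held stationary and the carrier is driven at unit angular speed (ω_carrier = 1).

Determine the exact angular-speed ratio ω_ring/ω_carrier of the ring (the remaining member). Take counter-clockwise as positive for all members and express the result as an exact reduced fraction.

116/77

N_ring = 39 + 2·19 = 77
39(ω_s−ω_c) = −77(ω_r−ω_c),  ω_s=0, ω_c=1
ω_r = 1 − (39/77)(0−1) = 116/77
ω_r/ω_c = 116/77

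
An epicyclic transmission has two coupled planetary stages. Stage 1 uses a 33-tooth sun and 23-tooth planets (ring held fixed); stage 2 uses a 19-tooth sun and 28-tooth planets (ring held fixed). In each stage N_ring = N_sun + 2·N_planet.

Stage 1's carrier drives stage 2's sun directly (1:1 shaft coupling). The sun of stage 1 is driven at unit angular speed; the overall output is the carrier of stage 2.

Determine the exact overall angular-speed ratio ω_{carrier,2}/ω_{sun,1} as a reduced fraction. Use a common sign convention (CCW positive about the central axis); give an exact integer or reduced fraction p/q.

627/10528

Stage 1: N_ring = 33 + 2·23 = 79
Stage 1: 33(ω_s−ω_c) = −79(ω_r−ω_c),  ω_r=0, ω_s=1
Stage 1: 33(1−ω_c) = −79(0−ω_c)  ⇒  112ω_c = 33  ⇒  ω_c = 33/112
  ⇒ ω_c¹/ω_s¹ = 33/112
Stage 2: N_ring = 19 + 2·28 = 75
Stage 2: 19(ω_s−ω_c) = −75(ω_r−ω_c),  ω_r=0, ω_s=1
Stage 2: 19(1−ω_c) = −75(0−ω_c)  ⇒  94ω_c = 19  ⇒  ω_c = 19/94
  ⇒ ω_c²/ω_s² = 19/94
Coupling ω_s² = ω_c¹ ⇒ overall = 33/112 × 19/94 = 627/10528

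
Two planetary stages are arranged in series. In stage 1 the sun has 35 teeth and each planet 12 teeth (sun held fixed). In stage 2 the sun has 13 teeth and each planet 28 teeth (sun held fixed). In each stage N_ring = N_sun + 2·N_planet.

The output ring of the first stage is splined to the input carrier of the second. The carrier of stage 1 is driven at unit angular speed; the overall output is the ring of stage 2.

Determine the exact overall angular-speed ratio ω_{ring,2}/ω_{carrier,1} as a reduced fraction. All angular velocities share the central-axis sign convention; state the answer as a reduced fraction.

Stage 1: N_ring = 35 + 2·12 = 59
Stage 1: 35(ω_s−ω_c) = −59(ω_r−ω_c),  ω_s=0, ω_c=1
Stage 1: ω_r = 1 − (35/59)(0−1) = 94/59
  ⇒ ω_r¹/ω_c¹ = 94/59
Stage 2: N_ring = 13 + 2·28 = 69
Stage 2: 13(ω_s−ω_c) = −69(ω_r−ω_c),  ω_s=0, ω_c=1
Stage 2: ω_r = 1 − (13/69)(0−1) = 82/69
  ⇒ ω_r²/ω_c² = 82/69
Coupling ω_c² = ω_r¹ ⇒ overall = 94/59 × 82/69 = 7708/4071

7708/4071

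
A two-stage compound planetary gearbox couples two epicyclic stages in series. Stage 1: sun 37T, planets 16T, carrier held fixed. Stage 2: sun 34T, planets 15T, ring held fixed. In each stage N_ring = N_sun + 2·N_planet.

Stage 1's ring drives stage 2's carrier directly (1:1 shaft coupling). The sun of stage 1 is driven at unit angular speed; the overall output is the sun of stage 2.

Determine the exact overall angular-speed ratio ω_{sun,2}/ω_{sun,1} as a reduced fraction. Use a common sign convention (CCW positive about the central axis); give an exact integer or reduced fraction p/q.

-1813/1173

Stage 1: N_ring = 37 + 2·16 = 69
Stage 1: 37(ω_s−ω_c) = −69(ω_r−ω_c),  ω_c=0, ω_s=1
Stage 1: ω_r = 0 − (37/69)(1−0) = -37/69
  ⇒ ω_r¹/ω_s¹ = -37/69
Stage 2: N_ring = 34 + 2·15 = 64
Stage 2: 34(ω_s−ω_c) = −64(ω_r−ω_c),  ω_r=0, ω_c=1
Stage 2: ω_s = 1 − (64/34)(0−1) = 49/17
  ⇒ ω_s²/ω_c² = 49/17
Coupling ω_c² = ω_r¹ ⇒ overall = -37/69 × 49/17 = -1813/1173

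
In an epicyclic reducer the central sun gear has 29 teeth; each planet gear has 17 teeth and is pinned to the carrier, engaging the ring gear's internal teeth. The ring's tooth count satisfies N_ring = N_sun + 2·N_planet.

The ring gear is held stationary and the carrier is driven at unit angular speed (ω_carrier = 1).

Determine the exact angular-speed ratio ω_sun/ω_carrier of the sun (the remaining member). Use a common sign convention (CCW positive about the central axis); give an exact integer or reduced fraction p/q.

N_ring = 29 + 2·17 = 63
29(ω_s−ω_c) = −63(ω_r−ω_c),  ω_r=0, ω_c=1
ω_s = 1 − (63/29)(0−1) = 92/29
ω_s/ω_c = 92/29

92/29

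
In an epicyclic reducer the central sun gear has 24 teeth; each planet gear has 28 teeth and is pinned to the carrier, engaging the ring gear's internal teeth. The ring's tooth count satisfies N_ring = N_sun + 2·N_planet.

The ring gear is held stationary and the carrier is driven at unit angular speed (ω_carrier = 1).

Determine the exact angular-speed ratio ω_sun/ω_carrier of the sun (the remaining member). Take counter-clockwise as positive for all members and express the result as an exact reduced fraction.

13/3

N_ring = 24 + 2·28 = 80
24(ω_s−ω_c) = −80(ω_r−ω_c),  ω_r=0, ω_c=1
ω_s = 1 − (80/24)(0−1) = 13/3
ω_s/ω_c = 13/3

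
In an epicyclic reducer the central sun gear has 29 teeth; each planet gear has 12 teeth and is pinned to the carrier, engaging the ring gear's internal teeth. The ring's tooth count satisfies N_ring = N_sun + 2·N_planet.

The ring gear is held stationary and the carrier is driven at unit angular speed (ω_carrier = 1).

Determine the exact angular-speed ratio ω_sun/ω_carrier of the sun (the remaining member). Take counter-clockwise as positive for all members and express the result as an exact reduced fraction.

N_ring = 29 + 2·12 = 53
29(ω_s−ω_c) = −53(ω_r−ω_c),  ω_r=0, ω_c=1
ω_s = 1 − (53/29)(0−1) = 82/29
ω_s/ω_c = 82/29

82/29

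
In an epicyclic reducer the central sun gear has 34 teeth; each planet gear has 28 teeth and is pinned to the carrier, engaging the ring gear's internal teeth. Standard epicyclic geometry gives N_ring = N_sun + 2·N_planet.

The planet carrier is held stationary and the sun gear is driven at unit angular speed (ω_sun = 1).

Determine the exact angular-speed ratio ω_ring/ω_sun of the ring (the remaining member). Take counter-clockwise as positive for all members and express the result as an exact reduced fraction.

N_ring = 34 + 2·28 = 90
34(ω_s−ω_c) = −90(ω_r−ω_c),  ω_c=0, ω_s=1
ω_r = 0 − (34/90)(1−0) = -17/45
ω_r/ω_s = -17/45

-17/45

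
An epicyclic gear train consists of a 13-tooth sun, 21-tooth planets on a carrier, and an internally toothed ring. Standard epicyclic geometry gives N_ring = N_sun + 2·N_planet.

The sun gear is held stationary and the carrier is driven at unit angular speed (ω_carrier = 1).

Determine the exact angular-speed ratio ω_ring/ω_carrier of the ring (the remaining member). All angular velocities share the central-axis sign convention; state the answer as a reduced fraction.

68/55

N_ring = 13 + 2·21 = 55
13(ω_s−ω_c) = −55(ω_r−ω_c),  ω_s=0, ω_c=1
ω_r = 1 − (13/55)(0−1) = 68/55
ω_r/ω_c = 68/55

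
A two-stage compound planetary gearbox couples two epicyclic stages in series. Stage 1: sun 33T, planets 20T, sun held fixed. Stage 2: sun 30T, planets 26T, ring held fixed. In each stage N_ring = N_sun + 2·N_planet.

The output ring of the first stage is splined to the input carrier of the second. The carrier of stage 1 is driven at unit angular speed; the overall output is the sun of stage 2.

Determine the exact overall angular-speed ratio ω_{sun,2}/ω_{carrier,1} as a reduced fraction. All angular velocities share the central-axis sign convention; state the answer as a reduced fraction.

5936/1095

Stage 1: N_ring = 33 + 2·20 = 73
Stage 1: 33(ω_s−ω_c) = −73(ω_r−ω_c),  ω_s=0, ω_c=1
Stage 1: ω_r = 1 − (33/73)(0−1) = 106/73
  ⇒ ω_r¹/ω_c¹ = 106/73
Stage 2: N_ring = 30 + 2·26 = 82
Stage 2: 30(ω_s−ω_c) = −82(ω_r−ω_c),  ω_r=0, ω_c=1
Stage 2: ω_s = 1 − (82/30)(0−1) = 56/15
  ⇒ ω_s²/ω_c² = 56/15
Coupling ω_c² = ω_r¹ ⇒ overall = 106/73 × 56/15 = 5936/1095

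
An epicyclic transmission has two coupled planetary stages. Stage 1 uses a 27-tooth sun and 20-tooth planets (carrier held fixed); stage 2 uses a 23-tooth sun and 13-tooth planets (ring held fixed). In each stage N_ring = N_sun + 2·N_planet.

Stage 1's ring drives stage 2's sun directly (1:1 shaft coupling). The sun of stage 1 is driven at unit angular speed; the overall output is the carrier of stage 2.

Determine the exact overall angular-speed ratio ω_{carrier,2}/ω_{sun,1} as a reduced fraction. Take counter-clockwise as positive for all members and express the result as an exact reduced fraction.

-69/536

Stage 1: N_ring = 27 + 2·20 = 67
Stage 1: 27(ω_s−ω_c) = −67(ω_r−ω_c),  ω_c=0, ω_s=1
Stage 1: ω_r = 0 − (27/67)(1−0) = -27/67
  ⇒ ω_r¹/ω_s¹ = -27/67
Stage 2: N_ring = 23 + 2·13 = 49
Stage 2: 23(ω_s−ω_c) = −49(ω_r−ω_c),  ω_r=0, ω_s=1
Stage 2: 23(1−ω_c) = −49(0−ω_c)  ⇒  72ω_c = 23  ⇒  ω_c = 23/72
  ⇒ ω_c²/ω_s² = 23/72
Coupling ω_s² = ω_r¹ ⇒ overall = -27/67 × 23/72 = -69/536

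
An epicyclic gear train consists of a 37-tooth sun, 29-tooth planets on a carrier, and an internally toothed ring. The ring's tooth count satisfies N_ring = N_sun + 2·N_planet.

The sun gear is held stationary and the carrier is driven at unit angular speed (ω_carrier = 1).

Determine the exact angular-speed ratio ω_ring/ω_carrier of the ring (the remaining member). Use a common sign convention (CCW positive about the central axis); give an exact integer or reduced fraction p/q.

132/95

N_ring = 37 + 2·29 = 95
37(ω_s−ω_c) = −95(ω_r−ω_c),  ω_s=0, ω_c=1
ω_r = 1 − (37/95)(0−1) = 132/95
ω_r/ω_c = 132/95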